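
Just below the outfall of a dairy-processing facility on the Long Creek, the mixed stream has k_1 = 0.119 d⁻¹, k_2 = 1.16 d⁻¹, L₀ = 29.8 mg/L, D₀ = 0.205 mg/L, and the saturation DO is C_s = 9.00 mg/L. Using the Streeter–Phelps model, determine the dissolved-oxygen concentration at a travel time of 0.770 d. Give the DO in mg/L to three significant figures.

k_1 L₀/(k_2−k_1) = 0.119×29.8/(1.16−0.119) = 3.546/1.041 = 3.407 mg/L.
e^(−k_1 t) = e^(−0.119×0.7700) = 0.9124; e^(−k_2 t) = e^(−1.16×0.7700) = 0.4093.
D = 3.407 × (0.9124 − 0.4093) + 0.205 × 0.4093 = 1.714 + 0.08392 = 1.798 mg/L.
DO = C_s − D = 9.00 − 1.798 = 7.202 mg/L.

DO ≈ 7.20 mg/L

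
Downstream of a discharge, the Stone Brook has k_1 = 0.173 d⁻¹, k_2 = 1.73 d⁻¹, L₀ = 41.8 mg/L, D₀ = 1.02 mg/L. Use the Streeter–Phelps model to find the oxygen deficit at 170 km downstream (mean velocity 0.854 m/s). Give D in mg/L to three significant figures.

D ≈ 3.05 mg/L

Travel time t = x/v = 170 km / (0.854 m/s) = 170000 m / 0.854 m/s = 199100 s = 2.304 d.
k_1 L₀/(k_2−k_1) = 0.173×41.8/(1.73−0.173) = 7.231/1.557 = 4.644 mg/L.
e^(−k_1 t) = e^(−0.173×2.304) = 0.6713; e^(−k_2 t) = e^(−1.73×2.304) = 0.01858.
D = 4.644 × (0.6713 − 0.01858) + 1.02 × 0.01858 = 3.031 + 0.01895 = 3.050 mg/L.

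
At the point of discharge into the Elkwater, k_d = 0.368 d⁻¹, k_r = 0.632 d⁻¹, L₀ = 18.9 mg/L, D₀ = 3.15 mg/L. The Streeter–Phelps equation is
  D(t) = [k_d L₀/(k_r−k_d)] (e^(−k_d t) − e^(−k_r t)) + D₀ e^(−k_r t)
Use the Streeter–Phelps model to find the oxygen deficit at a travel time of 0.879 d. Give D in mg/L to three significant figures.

D ≈ 5.76 mg/L

k_d L₀/(k_r−k_d) = 0.368×18.9/(0.632−0.368) = 6.955/0.2640 = 26.35 mg/L.
e^(−k_d t) = e^(−0.368×0.8790) = 0.7236; e^(−k_r t) = e^(−0.632×0.8790) = 0.5738.
D = 26.35 × (0.7236 − 0.5738) + 3.15 × 0.5738 = 3.948 + 1.807 = 5.756 mg/L.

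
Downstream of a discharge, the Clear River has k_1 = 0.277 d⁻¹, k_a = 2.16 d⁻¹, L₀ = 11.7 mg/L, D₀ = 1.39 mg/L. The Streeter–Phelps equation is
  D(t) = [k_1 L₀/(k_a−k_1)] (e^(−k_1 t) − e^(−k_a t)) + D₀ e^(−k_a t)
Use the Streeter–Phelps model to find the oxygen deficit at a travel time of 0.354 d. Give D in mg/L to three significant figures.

k_1 L₀/(k_a−k_1) = 0.277×11.7/(2.16−0.277) = 3.241/1.883 = 1.721 mg/L.
e^(−k_1 t) = e^(−0.277×0.3540) = 0.9066; e^(−k_a t) = e^(−2.16×0.3540) = 0.4655.
D = 1.721 × (0.9066 − 0.4655) + 1.39 × 0.4655 = 0.7592 + 0.6470 = 1.406 mg/L.

D ≈ 1.41 mg/L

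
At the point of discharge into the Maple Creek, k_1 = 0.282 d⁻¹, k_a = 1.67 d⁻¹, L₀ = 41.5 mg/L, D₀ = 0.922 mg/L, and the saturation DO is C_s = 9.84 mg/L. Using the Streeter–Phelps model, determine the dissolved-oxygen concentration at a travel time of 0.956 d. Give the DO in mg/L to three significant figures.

DO ≈ 4.92 mg/L

k_1 L₀/(k_a−k_1) = 0.282×41.5/(1.67−0.282) = 11.70/1.388 = 8.432 mg/L.
e^(−k_1 t) = e^(−0.282×0.9560) = 0.7637; e^(−k_a t) = e^(−1.67×0.9560) = 0.2026.
D = 8.432 × (0.7637 − 0.2026) + 0.922 × 0.2026 = 4.731 + 0.1868 = 4.918 mg/L.
DO = C_s − D = 9.84 − 4.918 = 4.922 mg/L.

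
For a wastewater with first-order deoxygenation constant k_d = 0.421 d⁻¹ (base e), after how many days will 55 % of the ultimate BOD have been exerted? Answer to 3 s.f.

y/L₀ = 1 − e^(−k_d t) = 0.55 ⇒ e^(−k_d t) = 0.450
t = −ln(0.450) / 0.421 = 0.7985 / 0.421 = 1.897 d.

t ≈ 1.90 d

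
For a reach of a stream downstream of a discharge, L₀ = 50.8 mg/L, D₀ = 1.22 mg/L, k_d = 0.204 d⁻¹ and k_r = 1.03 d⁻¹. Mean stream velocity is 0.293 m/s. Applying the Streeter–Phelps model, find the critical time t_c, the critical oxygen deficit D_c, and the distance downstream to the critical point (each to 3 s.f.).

With k_r/k_d = 5.049 and 1 − D₀(k_r−k_d)/(k_d L₀) = 0.9028,
t_c = ln(5.049 × 0.9028) / (1.03 − 0.204) = ln(4.558) / 0.8260 = 1.517/0.8260 = 1.836 d.
D_c = (k_d/k_r) L₀ e^(−k_d t_c) = (0.204/1.03) × 50.8 × e^(−0.204×1.836) = 0.1981 × 50.8 × 0.6875 = 6.918 mg/L.
x_c = v t_c = 0.293 m/s × 1.836 d × 86400 s/d = 46490 m ≈ 46.5 km.

t_c ≈ 1.84 d; D_c ≈ 6.92 mg/L; x_c ≈ 46.5 km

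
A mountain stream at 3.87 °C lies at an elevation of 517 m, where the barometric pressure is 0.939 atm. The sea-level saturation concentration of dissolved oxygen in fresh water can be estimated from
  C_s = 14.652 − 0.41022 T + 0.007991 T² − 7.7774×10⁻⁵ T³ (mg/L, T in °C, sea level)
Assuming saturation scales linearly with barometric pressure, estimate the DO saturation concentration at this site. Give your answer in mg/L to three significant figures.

At sea level: C_s = 14.652 − 0.41022×3.87 + 0.007991×3.87² − 7.7774×10⁻⁵×3.87³ = 13.18 mg/L.
Pressure correction: C_s' = 13.18 × 0.939 = 12.38 mg/L.

C_s ≈ 12.4 mg/L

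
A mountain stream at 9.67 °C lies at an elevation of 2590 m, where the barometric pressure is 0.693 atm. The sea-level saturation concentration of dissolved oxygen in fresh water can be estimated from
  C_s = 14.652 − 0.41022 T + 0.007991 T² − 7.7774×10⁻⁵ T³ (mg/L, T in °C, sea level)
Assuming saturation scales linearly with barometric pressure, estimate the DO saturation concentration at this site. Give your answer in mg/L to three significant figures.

At sea level: C_s = 14.652 − 0.41022×9.67 + 0.007991×9.67² − 7.7774×10⁻⁵×9.67³ = 11.36 mg/L.
Pressure correction: C_s' = 11.36 × 0.693 = 7.874 mg/L.

C_s ≈ 7.87 mg/L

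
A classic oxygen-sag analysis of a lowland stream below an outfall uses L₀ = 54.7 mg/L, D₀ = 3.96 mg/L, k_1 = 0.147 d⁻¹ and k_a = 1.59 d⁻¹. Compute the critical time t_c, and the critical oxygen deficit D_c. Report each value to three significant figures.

t_c ≈ 0.791 d; D_c ≈ 4.50 mg/L

t_c = [1/(k_a−k_1)] ln[(k_a/k_1)(1 − D₀(k_a−k_1)/(k_1 L₀))]
= [1/(1.59−0.147)] ln[(1.59/0.147)(1 − 3.96×1.443/(0.147×54.7))]
= (1/1.443) ln[10.82 × 0.2893] = 0.6930 × ln(3.130) = 0.6930 × 1.141 = 0.7907 d.
D_c = (k_1/k_a) L₀ e^(−k_1 t_c) = (0.147/1.59) × 54.7 × e^(−0.147×0.7907) = 0.09245 × 54.7 × 0.8903 = 4.502 mg/L.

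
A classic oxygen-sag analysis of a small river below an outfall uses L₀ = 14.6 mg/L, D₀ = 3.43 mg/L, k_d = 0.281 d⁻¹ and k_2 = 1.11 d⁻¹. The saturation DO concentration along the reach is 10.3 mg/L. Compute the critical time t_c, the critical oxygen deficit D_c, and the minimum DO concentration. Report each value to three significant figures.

With k_2/k_d = 3.950 and 1 − D₀(k_2−k_d)/(k_d L₀) = 0.3069,
t_c = ln(3.950 × 0.3069) / (1.11 − 0.281) = ln(1.212) / 0.8290 = 0.1926/0.8290 = 0.2323 d.
D_c = (k_d/k_2) L₀ e^(−k_d t_c) = (0.281/1.11) × 14.6 × e^(−0.281×0.2323) = 0.2532 × 14.6 × 0.9368 = 3.462 mg/L.
Minimum DO = C_s − D_c = 10.3 − 3.462 = 6.838 mg/L.

t_c ≈ 0.232 d; D_c ≈ 3.46 mg/L; min DO ≈ 6.84 mg/L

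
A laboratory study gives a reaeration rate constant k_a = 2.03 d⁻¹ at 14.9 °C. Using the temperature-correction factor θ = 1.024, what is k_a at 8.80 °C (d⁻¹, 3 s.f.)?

k_a ≈ 1.76 d⁻¹

k_a(T₂) = k_a(T₁) · θ^(T₂−T₁) = 2.03 × 1.024^(8.80−14.9)
= 2.03 × 1.024^-6.10 = 2.03 × 0.8653 = 1.757 d⁻¹.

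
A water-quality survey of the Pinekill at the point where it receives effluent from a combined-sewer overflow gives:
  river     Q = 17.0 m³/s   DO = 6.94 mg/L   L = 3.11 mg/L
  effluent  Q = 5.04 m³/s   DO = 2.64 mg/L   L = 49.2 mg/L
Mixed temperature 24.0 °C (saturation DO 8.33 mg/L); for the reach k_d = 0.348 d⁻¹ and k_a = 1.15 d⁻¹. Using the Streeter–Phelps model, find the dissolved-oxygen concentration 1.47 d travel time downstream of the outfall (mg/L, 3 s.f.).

DO ≈ 5.43 mg/L

Mixed DO = (17.0×6.94 + 5.04×2.64)/(17.0+5.04) = 131.3/22.04 = 5.957 mg/L.
Mixed L₀ = (17.0×3.11 + 5.04×49.2)/(22.04) = 300.8/22.04 = 13.65 mg/L.
Initial deficit D₀ = C_s − DO₀ = 8.33 − 5.957 = 2.373 mg/L.
D(1.47) = [0.348×13.65/(1.15−0.348)](e^(−0.348×1.47) − e^(−1.15×1.47)) + 2.373 e^(−1.15×1.47)
= 5.923 × (0.5996 − 0.1844) + 2.373 × 0.1844 = 2.896 mg/L.
DO = 8.33 − 2.896 = 5.434 mg/L.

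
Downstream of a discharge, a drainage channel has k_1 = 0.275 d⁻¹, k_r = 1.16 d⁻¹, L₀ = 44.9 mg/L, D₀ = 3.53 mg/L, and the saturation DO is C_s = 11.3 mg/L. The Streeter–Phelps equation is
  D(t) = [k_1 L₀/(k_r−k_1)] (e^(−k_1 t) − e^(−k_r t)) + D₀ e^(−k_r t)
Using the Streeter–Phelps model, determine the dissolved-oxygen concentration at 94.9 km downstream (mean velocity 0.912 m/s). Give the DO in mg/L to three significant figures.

Travel time t = x/v = 94.9 km / (0.912 m/s) = 94900 m / 0.912 m/s = 104100 s = 1.204 d.
k_1 L₀/(k_r−k_1) = 0.275×44.9/(1.16−0.275) = 12.35/0.8850 = 13.95 mg/L.
e^(−k_1 t) = e^(−0.275×1.204) = 0.7181; e^(−k_r t) = e^(−1.16×1.204) = 0.2473.
D = 13.95 × (0.7181 − 0.2473) + 3.53 × 0.2473 = 6.568 + 0.8730 = 7.441 mg/L.
DO = C_s − D = 11.3 − 7.441 = 3.859 mg/L.

DO ≈ 3.86 mg/L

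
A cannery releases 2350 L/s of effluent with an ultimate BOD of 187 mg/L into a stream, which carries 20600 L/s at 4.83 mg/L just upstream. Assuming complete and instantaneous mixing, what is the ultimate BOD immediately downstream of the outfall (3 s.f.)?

Flow-weighted mixing: C = (Q_r C_r + Q_w C_w)/(Q_r + Q_w)
= (20600×4.83 + 2350×187)/(20600 + 2350) = 538900/22950 = 23.48 mg/L.

23.5 mg/L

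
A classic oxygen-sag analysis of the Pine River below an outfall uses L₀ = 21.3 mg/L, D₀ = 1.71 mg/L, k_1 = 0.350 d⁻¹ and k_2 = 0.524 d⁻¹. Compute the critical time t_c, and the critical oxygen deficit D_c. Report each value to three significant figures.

t_c ≈ 2.09 d; D_c ≈ 6.86 mg/L

With k_2/k_1 = 1.497 and 1 − D₀(k_2−k_1)/(k_1 L₀) = 0.9601,
t_c = ln(1.497 × 0.9601) / (0.524 − 0.350) = ln(1.437) / 0.1740 = 0.3628/0.1740 = 2.085 d.
L(t_c) = L₀ e^(−k_1 t_c) = 21.3 × 0.4820 = 10.27 mg/L, and at the critical point k_2 D_c = k_1 L, so D_c = (0.350/0.524) × 10.27 = 6.857 mg/L.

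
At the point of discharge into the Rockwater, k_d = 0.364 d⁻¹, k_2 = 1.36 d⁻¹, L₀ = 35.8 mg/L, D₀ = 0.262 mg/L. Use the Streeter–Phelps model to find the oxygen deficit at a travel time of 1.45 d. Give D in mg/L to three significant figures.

k_d L₀/(k_2−k_d) = 0.364×35.8/(1.36−0.364) = 13.03/0.9960 = 13.08 mg/L.
e^(−k_d t) = e^(−0.364×1.450) = 0.5899; e^(−k_2 t) = e^(−1.36×1.450) = 0.1392.
D = 13.08 × (0.5899 − 0.1392) + 0.262 × 0.1392 = 5.897 + 0.03646 = 5.934 mg/L.

D ≈ 5.93 mg/L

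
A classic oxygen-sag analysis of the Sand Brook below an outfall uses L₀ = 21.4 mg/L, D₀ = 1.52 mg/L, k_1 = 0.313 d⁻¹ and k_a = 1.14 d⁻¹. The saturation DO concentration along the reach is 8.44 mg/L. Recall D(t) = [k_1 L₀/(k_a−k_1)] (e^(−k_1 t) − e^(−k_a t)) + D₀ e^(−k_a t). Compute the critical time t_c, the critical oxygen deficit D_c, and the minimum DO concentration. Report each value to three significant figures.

t_c ≈ 1.31 d; D_c ≈ 3.90 mg/L; min DO ≈ 4.54 mg/L

At the critical point dD/dt = 0, so k_1 L₀ e^(−k_1 t) = k_a D. Substituting D(t) from the Streeter–Phelps equation and solving for t gives
t_c = ln[(k_a/k_1)(1 − D₀(k_a−k_1)/(k_1 L₀))] / (k_a−k_1).
Here k_a−k_1 = 0.8270 d⁻¹ and 1 − D₀(k_a−k_1)/(k_1 L₀) = 1 − 1.52×0.8270/(0.313×21.4) = 0.8123, so
t_c = ln(3.642 × 0.8123) / 0.8270 = 1.085 / 0.8270 = 1.312 d.
D_c = (k_1/k_a) L₀ e^(−k_1 t_c) = (0.313/1.14) × 21.4 × e^(−0.313×1.312) = 0.2746 × 21.4 × 0.6633 = 3.897 mg/L.
Minimum DO = C_s − D_c = 8.44 − 3.897 = 4.543 mg/L.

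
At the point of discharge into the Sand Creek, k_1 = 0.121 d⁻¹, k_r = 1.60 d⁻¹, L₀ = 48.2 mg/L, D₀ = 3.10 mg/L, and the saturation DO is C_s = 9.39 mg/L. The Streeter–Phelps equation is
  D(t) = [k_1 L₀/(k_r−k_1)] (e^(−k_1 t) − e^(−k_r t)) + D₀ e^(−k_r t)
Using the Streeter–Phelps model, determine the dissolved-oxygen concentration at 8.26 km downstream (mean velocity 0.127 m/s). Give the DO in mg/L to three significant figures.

Travel time t = x/v = 8.26 km / (0.127 m/s) = 8260 m / 0.127 m/s = 65040 s = 0.7528 d.
k_1 L₀/(k_r−k_1) = 0.121×48.2/(1.60−0.121) = 5.832/1.479 = 3.943 mg/L.
e^(−k_1 t) = e^(−0.121×0.7528) = 0.9129; e^(−k_r t) = e^(−1.60×0.7528) = 0.2999.
D = 3.943 × (0.9129 − 0.2999) + 3.10 × 0.2999 = 2.418 + 0.9296 = 3.347 mg/L.
DO = C_s − D = 9.39 − 3.347 = 6.043 mg/L.

DO ≈ 6.04 mg/L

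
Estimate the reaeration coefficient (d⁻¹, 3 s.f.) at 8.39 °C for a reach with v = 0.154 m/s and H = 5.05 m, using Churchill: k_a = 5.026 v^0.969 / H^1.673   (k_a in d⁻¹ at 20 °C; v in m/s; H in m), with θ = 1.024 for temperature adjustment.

k_a ≈ 0.0415 d⁻¹

k_a(20) = 5.026 × 0.154^0.969 / 5.05^1.673 = 5.026 × 0.1632 / 15.02 = 0.05462 d⁻¹.
k_a(8.39) = 0.05462 × 1.024^(8.39−20) = 0.05462 × 0.7593 = 0.04147 d⁻¹.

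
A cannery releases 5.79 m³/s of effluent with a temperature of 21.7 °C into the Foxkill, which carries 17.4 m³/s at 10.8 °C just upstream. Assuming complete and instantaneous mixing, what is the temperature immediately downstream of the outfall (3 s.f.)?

13.5 °C

Flow-weighted mixing: C = (Q_r C_r + Q_w C_w)/(Q_r + Q_w)
= (17.4×10.8 + 5.79×21.7)/(17.4 + 5.79) = 313.6/23.19 = 13.52 °C.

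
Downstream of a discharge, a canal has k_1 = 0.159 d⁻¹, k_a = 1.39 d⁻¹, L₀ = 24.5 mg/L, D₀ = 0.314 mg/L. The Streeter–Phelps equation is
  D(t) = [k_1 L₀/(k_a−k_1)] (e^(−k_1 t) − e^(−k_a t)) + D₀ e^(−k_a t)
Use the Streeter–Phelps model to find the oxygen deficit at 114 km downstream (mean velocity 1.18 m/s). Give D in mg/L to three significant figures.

Travel time t = x/v = 114 km / (1.18 m/s) = 114000 m / 1.18 m/s = 96610 s = 1.118 d.
k_1 L₀/(k_a−k_1) = 0.159×24.5/(1.39−0.159) = 3.896/1.231 = 3.165 mg/L.
e^(−k_1 t) = e^(−0.159×1.118) = 0.8371; e^(−k_a t) = e^(−1.39×1.118) = 0.2113.
D = 3.165 × (0.8371 − 0.2113) + 0.314 × 0.2113 = 1.980 + 0.06636 = 2.047 mg/L.

D ≈ 2.05 mg/L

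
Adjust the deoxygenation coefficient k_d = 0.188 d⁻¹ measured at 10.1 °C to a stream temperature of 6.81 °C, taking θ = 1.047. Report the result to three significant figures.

k_d ≈ 0.162 d⁻¹

k_d(T₂) = k_d(T₁) · θ^(T₂−T₁) = 0.188 × 1.047^(6.81−10.1)
= 0.188 × 1.047^-3.29 = 0.188 × 0.8598 = 0.1616 d⁻¹.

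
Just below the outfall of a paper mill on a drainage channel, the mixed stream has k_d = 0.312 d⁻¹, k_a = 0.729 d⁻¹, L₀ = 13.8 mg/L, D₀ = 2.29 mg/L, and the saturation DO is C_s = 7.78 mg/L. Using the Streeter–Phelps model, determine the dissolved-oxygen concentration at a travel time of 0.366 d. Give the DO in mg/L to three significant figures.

k_d L₀/(k_a−k_d) = 0.312×13.8/(0.729−0.312) = 4.306/0.4170 = 10.33 mg/L.
e^(−k_d t) = e^(−0.312×0.3660) = 0.8921; e^(−k_a t) = e^(−0.729×0.3660) = 0.7658.
D = 10.33 × (0.8921 − 0.7658) + 2.29 × 0.7658 = 1.304 + 1.754 = 3.057 mg/L.
DO = C_s − D = 7.78 − 3.057 = 4.723 mg/L.

DO ≈ 4.72 mg/L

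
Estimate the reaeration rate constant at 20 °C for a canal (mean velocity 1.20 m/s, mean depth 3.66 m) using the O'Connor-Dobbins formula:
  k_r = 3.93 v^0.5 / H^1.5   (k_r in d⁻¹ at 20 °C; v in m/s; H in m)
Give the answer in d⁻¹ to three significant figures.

k_r ≈ 0.615 d⁻¹

k_r = 3.93 × 1.20^0.5 / 3.66^1.5 = 3.93 × 1.095 / 7.002 = 0.6148 d⁻¹.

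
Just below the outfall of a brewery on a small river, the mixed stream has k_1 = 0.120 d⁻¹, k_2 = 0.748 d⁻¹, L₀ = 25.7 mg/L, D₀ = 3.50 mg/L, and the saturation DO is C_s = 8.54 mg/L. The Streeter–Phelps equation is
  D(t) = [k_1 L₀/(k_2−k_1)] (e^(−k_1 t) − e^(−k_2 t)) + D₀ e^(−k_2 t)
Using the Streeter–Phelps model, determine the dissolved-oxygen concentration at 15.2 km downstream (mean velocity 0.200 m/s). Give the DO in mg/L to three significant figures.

DO ≈ 4.85 mg/L

Travel time t = x/v = 15.2 km / (0.200 m/s) = 15200 m / 0.200 m/s = 76000 s = 0.8796 d.
k_1 L₀/(k_2−k_1) = 0.120×25.7/(0.748−0.120) = 3.084/0.6280 = 4.911 mg/L.
e^(−k_1 t) = e^(−0.120×0.8796) = 0.8998; e^(−k_2 t) = e^(−0.748×0.8796) = 0.5179.
D = 4.911 × (0.8998 − 0.5179) + 3.50 × 0.5179 = 1.876 + 1.813 = 3.688 mg/L.
DO = C_s − D = 8.54 − 3.688 = 4.852 mg/L.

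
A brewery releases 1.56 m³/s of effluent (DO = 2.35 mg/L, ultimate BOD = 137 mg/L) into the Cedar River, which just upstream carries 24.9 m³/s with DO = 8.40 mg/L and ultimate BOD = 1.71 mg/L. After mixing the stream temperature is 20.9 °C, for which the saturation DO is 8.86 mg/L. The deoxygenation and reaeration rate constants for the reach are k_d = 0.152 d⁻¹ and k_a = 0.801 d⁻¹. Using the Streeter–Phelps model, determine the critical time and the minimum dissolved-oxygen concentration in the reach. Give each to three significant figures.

Mixed DO = (24.9×8.40 + 1.56×2.35)/(24.9+1.56) = 212.8/26.46 = 8.043 mg/L.
Mixed L₀ = (24.9×1.71 + 1.56×137)/(26.46) = 256.3/26.46 = 9.686 mg/L.
Initial deficit D₀ = C_s − DO₀ = 8.86 − 8.043 = 0.8167 mg/L.
t_c = (1/0.6490) ln[(0.801/0.152)(1 − 0.8167×0.6490/(0.152×9.686))] = 1.541 × ln(3.373) = 1.873 d.
D_c = (0.152/0.801) × 9.686 × e^(−0.152×1.873) = 0.1898 × 9.686 × 0.7522 = 1.383 mg/L.
Minimum DO = 8.86 − 1.383 = 7.477 mg/L.

t_c ≈ 1.87 d; minimum DO ≈ 7.48 mg/L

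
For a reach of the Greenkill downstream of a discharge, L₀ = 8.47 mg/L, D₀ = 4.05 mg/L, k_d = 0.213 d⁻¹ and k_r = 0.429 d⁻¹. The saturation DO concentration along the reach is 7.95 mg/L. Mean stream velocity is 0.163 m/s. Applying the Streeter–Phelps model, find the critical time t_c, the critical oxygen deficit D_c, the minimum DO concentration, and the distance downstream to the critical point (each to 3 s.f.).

t_c = [1/(k_r−k_d)] ln[(k_r/k_d)(1 − D₀(k_r−k_d)/(k_d L₀))]
= [1/(0.429−0.213)] ln[(0.429/0.213)(1 − 4.05×0.2160/(0.213×8.47))]
= (1/0.2160) ln[2.014 × 0.5151] = 4.630 × ln(1.037) = 4.630 × 0.03678 = 0.1703 d.
D_c = (k_d/k_r) L₀ e^(−k_d t_c) = (0.213/0.429) × 8.47 × e^(−0.213×0.1703) = 0.4965 × 8.47 × 0.9644 = 4.056 mg/L.
Minimum DO = C_s − D_c = 7.95 − 4.056 = 3.894 mg/L.
x_c = v t_c = 0.163 m/s × 0.1703 d × 86400 s/d = 2398 m ≈ 2.40 km.

t_c ≈ 0.170 d; D_c ≈ 4.06 mg/L; min DO ≈ 3.89 mg/L; x_c ≈ 2.40 km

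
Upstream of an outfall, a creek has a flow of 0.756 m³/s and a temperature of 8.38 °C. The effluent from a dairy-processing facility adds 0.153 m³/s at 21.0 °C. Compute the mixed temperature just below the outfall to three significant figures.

10.5 °C

Flow-weighted mixing: C = (Q_r C_r + Q_w C_w)/(Q_r + Q_w)
= (0.756×8.38 + 0.153×21.0)/(0.756 + 0.153) = 9.548/0.9090 = 10.50 °C.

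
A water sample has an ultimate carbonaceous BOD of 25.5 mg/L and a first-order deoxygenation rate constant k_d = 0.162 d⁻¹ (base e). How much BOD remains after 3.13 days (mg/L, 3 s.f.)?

L ≈ 15.4 mg/L

L_t = L₀ e^(−k_d t) = 25.5 × e^(−0.162×3.13) = 25.5 × 0.6023 = 15.36 mg/L.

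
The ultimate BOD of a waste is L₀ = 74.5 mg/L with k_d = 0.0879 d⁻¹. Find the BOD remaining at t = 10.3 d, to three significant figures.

L ≈ 30.1 mg/L

L_t = L₀ e^(−k_d t) = 74.5 × e^(−0.0879×10.3) = 74.5 × 0.4044 = 30.13 mg/L.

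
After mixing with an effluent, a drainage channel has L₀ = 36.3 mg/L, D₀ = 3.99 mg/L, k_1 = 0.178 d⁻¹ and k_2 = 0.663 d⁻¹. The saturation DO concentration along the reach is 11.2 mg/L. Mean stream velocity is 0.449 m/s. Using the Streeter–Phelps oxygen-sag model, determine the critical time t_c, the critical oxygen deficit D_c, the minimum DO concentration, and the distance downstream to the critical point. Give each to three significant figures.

t_c ≈ 1.98 d; D_c ≈ 6.85 mg/L; min DO ≈ 4.35 mg/L; x_c ≈ 76.7 km

With k_2/k_1 = 3.725 and 1 − D₀(k_2−k_1)/(k_1 L₀) = 0.7005,
t_c = ln(3.725 × 0.7005) / (0.663 − 0.178) = ln(2.609) / 0.4850 = 0.9590/0.4850 = 1.977 d.
L(t_c) = L₀ e^(−k_1 t_c) = 36.3 × 0.7033 = 25.53 mg/L, and at the critical point k_2 D_c = k_1 L, so D_c = (0.178/0.663) × 25.53 = 6.854 mg/L.
Minimum DO = C_s − D_c = 11.2 − 6.854 = 4.346 mg/L.
x_c = v t_c = 0.449 m/s × 1.977 d × 86400 s/d = 76710 m ≈ 76.7 km.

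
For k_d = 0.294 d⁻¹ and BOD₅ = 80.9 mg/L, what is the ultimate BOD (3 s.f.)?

L₀ ≈ 105 mg/L

BOD₅ = L₀(1 − e^(−5k_d)) ⇒ L₀ = BOD₅ / (1 − e^(−5×0.294))
= 80.9 / (1 − 0.2299) = 80.9 / 0.7701 = 105.1 mg/L.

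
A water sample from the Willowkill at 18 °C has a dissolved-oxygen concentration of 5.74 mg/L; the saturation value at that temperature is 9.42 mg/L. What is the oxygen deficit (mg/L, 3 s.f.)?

D = C_s − C = 9.42 − 5.74 = 3.68 mg/L.

D ≈ 3.68 mg/L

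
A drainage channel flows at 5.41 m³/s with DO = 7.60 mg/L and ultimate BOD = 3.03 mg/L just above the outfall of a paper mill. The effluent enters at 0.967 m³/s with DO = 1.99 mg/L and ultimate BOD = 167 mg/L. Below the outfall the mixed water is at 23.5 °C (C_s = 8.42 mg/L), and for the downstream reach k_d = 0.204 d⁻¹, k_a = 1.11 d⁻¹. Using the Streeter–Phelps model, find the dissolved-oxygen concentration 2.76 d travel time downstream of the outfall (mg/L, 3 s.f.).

Mixed DO = (5.41×7.60 + 0.967×1.99)/(5.41+0.967) = 43.04/6.377 = 6.749 mg/L.
Mixed L₀ = (5.41×3.03 + 0.967×167)/(6.377) = 177.9/6.377 = 27.89 mg/L.
Initial deficit D₀ = C_s − DO₀ = 8.42 − 6.749 = 1.671 mg/L.
D(2.76) = [0.204×27.89/(1.11−0.204)](e^(−0.204×2.76) − e^(−1.11×2.76)) + 1.671 e^(−1.11×2.76)
= 6.281 × (0.5695 − 0.04672) + 1.671 × 0.04672 = 3.361 mg/L.
DO = 8.42 − 3.361 = 5.059 mg/L.

DO ≈ 5.06 mg/L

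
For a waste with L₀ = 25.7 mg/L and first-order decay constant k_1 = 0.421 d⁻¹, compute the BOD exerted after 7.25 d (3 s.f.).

y_t = L₀(1 − e^(−k_1 t)) = 25.7 × (1 − e^(−0.421×7.25))
= 25.7 × (1 − 0.04725) = 25.7 × 0.9527 = 24.49 mg/L.

y ≈ 24.5 mg/L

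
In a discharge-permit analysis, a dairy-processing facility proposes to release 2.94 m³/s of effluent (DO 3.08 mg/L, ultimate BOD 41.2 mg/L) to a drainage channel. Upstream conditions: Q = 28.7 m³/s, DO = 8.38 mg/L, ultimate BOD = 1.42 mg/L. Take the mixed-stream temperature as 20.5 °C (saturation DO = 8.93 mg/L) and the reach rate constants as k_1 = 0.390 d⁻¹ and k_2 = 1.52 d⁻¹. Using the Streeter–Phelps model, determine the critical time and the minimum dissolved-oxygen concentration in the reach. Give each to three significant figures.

Mixed DO = (28.7×8.38 + 2.94×3.08)/(28.7+2.94) = 249.6/31.64 = 7.888 mg/L.
Mixed L₀ = (28.7×1.42 + 2.94×41.2)/(31.64) = 161.9/31.64 = 5.116 mg/L.
Initial deficit D₀ = C_s − DO₀ = 8.93 − 7.888 = 1.042 mg/L.
t_c = (1/1.130) ln[(1.52/0.390)(1 − 1.042×1.130/(0.390×5.116))] = 0.8850 × ln(1.597) = 0.4140 d.
D_c = (0.390/1.52) × 5.116 × e^(−0.390×0.4140) = 0.2566 × 5.116 × 0.8509 = 1.117 mg/L.
Minimum DO = 8.93 − 1.117 = 7.813 mg/L.

t_c ≈ 0.414 d; minimum DO ≈ 7.81 mg/L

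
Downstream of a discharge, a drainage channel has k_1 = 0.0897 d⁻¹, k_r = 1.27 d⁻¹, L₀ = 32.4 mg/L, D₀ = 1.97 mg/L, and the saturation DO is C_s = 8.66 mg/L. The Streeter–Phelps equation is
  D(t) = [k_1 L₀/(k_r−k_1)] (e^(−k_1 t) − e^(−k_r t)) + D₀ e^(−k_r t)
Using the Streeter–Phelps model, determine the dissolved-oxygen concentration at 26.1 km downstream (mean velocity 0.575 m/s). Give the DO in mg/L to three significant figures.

Travel time t = x/v = 26.1 km / (0.575 m/s) = 26100 m / 0.575 m/s = 45390 s = 0.5254 d.
k_1 L₀/(k_r−k_1) = 0.0897×32.4/(1.27−0.0897) = 2.906/1.180 = 2.462 mg/L.
e^(−k_1 t) = e^(−0.0897×0.5254) = 0.9540; e^(−k_r t) = e^(−1.27×0.5254) = 0.5131.
D = 2.462 × (0.9540 − 0.5131) + 1.97 × 0.5131 = 1.085 + 1.011 = 2.096 mg/L.
DO = C_s − D = 8.66 − 2.096 = 6.564 mg/L.

DO ≈ 6.56 mg/L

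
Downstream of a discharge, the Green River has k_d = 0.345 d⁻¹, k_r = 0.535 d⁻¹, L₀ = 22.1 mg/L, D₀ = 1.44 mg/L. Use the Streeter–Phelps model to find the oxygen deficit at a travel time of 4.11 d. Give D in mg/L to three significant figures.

k_d L₀/(k_r−k_d) = 0.345×22.1/(0.535−0.345) = 7.625/0.1900 = 40.13 mg/L.
e^(−k_d t) = e^(−0.345×4.110) = 0.2422; e^(−k_r t) = e^(−0.535×4.110) = 0.1109.
D = 40.13 × (0.2422 − 0.1109) + 1.44 × 0.1109 = 5.268 + 0.1597 = 5.428 mg/L.

D ≈ 5.43 mg/L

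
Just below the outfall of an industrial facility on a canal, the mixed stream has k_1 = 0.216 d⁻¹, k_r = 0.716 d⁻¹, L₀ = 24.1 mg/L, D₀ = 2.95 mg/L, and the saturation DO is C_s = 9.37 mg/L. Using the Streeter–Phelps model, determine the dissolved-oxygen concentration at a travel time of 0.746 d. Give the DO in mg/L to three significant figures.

k_1 L₀/(k_r−k_1) = 0.216×24.1/(0.716−0.216) = 5.206/0.5000 = 10.41 mg/L.
e^(−k_1 t) = e^(−0.216×0.7460) = 0.8512; e^(−k_r t) = e^(−0.716×0.7460) = 0.5862.
D = 10.41 × (0.8512 − 0.5862) + 2.95 × 0.5862 = 2.759 + 1.729 = 4.488 mg/L.
DO = C_s − D = 9.37 − 4.488 = 4.882 mg/L.

DO ≈ 4.88 mg/L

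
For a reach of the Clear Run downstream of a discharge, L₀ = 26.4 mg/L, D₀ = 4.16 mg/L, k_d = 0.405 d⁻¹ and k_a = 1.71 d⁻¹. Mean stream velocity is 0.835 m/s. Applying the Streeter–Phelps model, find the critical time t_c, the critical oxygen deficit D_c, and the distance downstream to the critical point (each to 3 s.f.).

At the critical point dD/dt = 0, so k_d L₀ e^(−k_d t) = k_a D. Substituting D(t) from the Streeter–Phelps equation and solving for t gives
t_c = ln[(k_a/k_d)(1 − D₀(k_a−k_d)/(k_d L₀))] / (k_a−k_d).
Here k_a−k_d = 1.305 d⁻¹ and 1 − D₀(k_a−k_d)/(k_d L₀) = 1 − 4.16×1.305/(0.405×26.4) = 0.4923, so
t_c = ln(4.222 × 0.4923) / 1.305 = 0.7316 / 1.305 = 0.5606 d.
D_c = (k_d/k_a) L₀ e^(−k_d t_c) = (0.405/1.71) × 26.4 × e^(−0.405×0.5606) = 0.2368 × 26.4 × 0.7969 = 4.983 mg/L.
x_c = v t_c = 0.835 m/s × 0.5606 d × 86400 s/d = 40450 m ≈ 40.4 km.

t_c ≈ 0.561 d; D_c ≈ 4.98 mg/L; x_c ≈ 40.4 km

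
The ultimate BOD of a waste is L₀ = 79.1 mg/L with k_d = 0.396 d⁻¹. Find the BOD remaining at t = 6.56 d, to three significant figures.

L ≈ 5.89 mg/L

L_t = L₀ e^(−k_d t) = 79.1 × e^(−0.396×6.56) = 79.1 × 0.07444 = 5.888 mg/L.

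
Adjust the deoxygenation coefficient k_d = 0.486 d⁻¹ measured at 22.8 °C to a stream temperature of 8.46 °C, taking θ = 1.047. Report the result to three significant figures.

k_d ≈ 0.252 d⁻¹

k_d(T₂) = k_d(T₁) · θ^(T₂−T₁) = 0.486 × 1.047^(8.46−22.8)
= 0.486 × 1.047^-14.3 = 0.486 × 0.5176 = 0.2515 d⁻¹.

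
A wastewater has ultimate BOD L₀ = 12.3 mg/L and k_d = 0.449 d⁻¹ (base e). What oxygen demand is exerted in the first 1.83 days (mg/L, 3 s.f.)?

y ≈ 6.89 mg/L

y_t = L₀(1 − e^(−k_d t)) = 12.3 × (1 − e^(−0.449×1.83))
= 12.3 × (1 − 0.4397) = 12.3 × 0.5603 = 6.892 mg/L.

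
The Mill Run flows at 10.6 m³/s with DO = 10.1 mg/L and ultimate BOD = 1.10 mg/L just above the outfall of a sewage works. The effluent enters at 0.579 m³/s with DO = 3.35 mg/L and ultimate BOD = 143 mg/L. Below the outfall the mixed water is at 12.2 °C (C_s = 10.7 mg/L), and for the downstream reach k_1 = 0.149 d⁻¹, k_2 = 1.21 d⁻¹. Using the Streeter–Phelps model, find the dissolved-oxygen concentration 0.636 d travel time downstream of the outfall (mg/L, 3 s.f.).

Mixed DO = (10.6×10.1 + 0.579×3.35)/(10.6+0.579) = 109.0/11.18 = 9.750 mg/L.
Mixed L₀ = (10.6×1.10 + 0.579×143)/(11.18) = 94.46/11.18 = 8.450 mg/L.
Initial deficit D₀ = C_s − DO₀ = 10.7 − 9.750 = 0.9496 mg/L.
D(0.636) = [0.149×8.450/(1.21−0.149)](e^(−0.149×0.636) − e^(−1.21×0.636)) + 0.9496 e^(−1.21×0.636)
= 1.187 × (0.9096 − 0.4632) + 0.9496 × 0.4632 = 0.9695 mg/L.
DO = 10.7 − 0.9695 = 9.730 mg/L.

DO ≈ 9.73 mg/L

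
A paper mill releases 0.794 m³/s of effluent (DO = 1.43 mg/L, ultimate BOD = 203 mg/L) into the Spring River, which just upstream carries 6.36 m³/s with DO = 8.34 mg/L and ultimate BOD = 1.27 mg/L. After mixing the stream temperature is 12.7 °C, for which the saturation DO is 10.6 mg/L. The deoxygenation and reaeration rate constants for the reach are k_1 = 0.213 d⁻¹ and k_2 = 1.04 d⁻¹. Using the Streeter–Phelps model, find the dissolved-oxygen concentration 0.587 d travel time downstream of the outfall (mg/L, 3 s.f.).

Mixed DO = (6.36×8.34 + 0.794×1.43)/(6.36+0.794) = 54.18/7.154 = 7.573 mg/L.
Mixed L₀ = (6.36×1.27 + 0.794×203)/(7.154) = 169.3/7.154 = 23.66 mg/L.
Initial deficit D₀ = C_s − DO₀ = 10.6 − 7.573 = 3.027 mg/L.
D(0.587) = [0.213×23.66/(1.04−0.213)](e^(−0.213×0.587) − e^(−1.04×0.587)) + 3.027 e^(−1.04×0.587)
= 6.094 × (0.8825 − 0.5431) + 3.027 × 0.5431 = 3.712 mg/L.
DO = 10.6 − 3.712 = 6.888 mg/L.

DO ≈ 6.89 mg/L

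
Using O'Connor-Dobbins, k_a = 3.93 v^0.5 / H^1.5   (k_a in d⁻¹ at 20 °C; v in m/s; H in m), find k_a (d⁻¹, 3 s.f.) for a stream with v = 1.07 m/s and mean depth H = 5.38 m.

k_a ≈ 0.326 d⁻¹

k_a = 3.93 × 1.07^0.5 / 5.38^1.5 = 3.93 × 1.034 / 12.48 = 0.3258 d⁻¹.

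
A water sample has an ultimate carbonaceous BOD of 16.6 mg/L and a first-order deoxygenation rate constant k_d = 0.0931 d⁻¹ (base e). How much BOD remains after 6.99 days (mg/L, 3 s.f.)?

L ≈ 8.66 mg/L

L_t = L₀ e^(−k_d t) = 16.6 × e^(−0.0931×6.99) = 16.6 × 0.5216 = 8.659 mg/L.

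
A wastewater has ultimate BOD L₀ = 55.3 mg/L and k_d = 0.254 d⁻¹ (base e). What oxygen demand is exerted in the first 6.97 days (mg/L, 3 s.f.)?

y_t = L₀(1 − e^(−k_d t)) = 55.3 × (1 − e^(−0.254×6.97))
= 55.3 × (1 − 0.1703) = 55.3 × 0.8297 = 45.88 mg/L.

y ≈ 45.9 mg/L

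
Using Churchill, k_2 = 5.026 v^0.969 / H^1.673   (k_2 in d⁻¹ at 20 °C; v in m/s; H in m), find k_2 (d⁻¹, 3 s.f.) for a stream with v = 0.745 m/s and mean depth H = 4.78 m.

k_2 = 5.026 × 0.745^0.969 / 4.78^1.673 = 5.026 × 0.7518 / 13.70 = 0.2758 d⁻¹.

k_2 ≈ 0.276 d⁻¹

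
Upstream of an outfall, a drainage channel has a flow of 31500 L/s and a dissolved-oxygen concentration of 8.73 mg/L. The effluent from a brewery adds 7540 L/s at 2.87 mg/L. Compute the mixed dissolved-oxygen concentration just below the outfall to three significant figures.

7.60 mg/L

Flow-weighted mixing: C = (Q_r C_r + Q_w C_w)/(Q_r + Q_w)
= (31500×8.73 + 7540×2.87)/(31500 + 7540) = 296600/39040 = 7.598 mg/L.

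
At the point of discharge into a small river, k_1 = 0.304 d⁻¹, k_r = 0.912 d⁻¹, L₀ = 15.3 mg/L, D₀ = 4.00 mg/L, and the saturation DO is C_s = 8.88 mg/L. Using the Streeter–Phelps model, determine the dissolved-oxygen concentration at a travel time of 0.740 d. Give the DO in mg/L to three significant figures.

k_1 L₀/(k_r−k_1) = 0.304×15.3/(0.912−0.304) = 4.651/0.6080 = 7.650 mg/L.
e^(−k_1 t) = e^(−0.304×0.7400) = 0.7985; e^(−k_r t) = e^(−0.912×0.7400) = 0.5092.
D = 7.650 × (0.7985 − 0.5092) + 4.00 × 0.5092 = 2.213 + 2.037 = 4.250 mg/L.
DO = C_s − D = 8.88 − 4.250 = 4.630 mg/L.

DO ≈ 4.63 mg/L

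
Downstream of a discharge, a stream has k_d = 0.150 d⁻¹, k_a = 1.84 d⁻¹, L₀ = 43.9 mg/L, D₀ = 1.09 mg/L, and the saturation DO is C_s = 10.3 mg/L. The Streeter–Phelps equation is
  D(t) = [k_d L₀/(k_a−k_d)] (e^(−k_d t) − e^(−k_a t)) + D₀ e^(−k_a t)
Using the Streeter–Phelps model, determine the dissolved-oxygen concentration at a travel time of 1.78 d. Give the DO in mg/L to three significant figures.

k_d L₀/(k_a−k_d) = 0.150×43.9/(1.84−0.150) = 6.585/1.690 = 3.896 mg/L.
e^(−k_d t) = e^(−0.150×1.780) = 0.7657; e^(−k_a t) = e^(−1.84×1.780) = 0.03781.
D = 3.896 × (0.7657 − 0.03781) + 1.09 × 0.03781 = 2.836 + 0.04121 = 2.877 mg/L.
DO = C_s − D = 10.3 − 2.877 = 7.423 mg/L.

DO ≈ 7.42 mg/L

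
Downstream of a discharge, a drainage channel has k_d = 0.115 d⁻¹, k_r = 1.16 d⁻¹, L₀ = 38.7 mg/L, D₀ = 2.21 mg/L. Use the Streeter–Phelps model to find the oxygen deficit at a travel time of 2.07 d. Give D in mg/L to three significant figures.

D ≈ 3.17 mg/L

k_d L₀/(k_r−k_d) = 0.115×38.7/(1.16−0.115) = 4.451/1.045 = 4.259 mg/L.
e^(−k_d t) = e^(−0.115×2.070) = 0.7882; e^(−k_r t) = e^(−1.16×2.070) = 0.09061.
D = 4.259 × (0.7882 − 0.09061) + 2.21 × 0.09061 = 2.971 + 0.2002 = 3.171 mg/L.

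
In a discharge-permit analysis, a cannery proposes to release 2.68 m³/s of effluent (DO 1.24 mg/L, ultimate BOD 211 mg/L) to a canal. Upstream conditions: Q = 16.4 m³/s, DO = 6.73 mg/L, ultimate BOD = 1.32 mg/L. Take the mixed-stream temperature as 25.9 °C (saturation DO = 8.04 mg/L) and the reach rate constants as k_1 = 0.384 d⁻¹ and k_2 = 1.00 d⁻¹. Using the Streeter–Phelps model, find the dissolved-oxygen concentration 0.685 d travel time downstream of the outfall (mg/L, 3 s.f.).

DO ≈ 1.91 mg/L

Mixed DO = (16.4×6.73 + 2.68×1.24)/(16.4+2.68) = 113.7/19.08 = 5.959 mg/L.
Mixed L₀ = (16.4×1.32 + 2.68×211)/(19.08) = 587.1/19.08 = 30.77 mg/L.
Initial deficit D₀ = C_s − DO₀ = 8.04 − 5.959 = 2.081 mg/L.
D(0.685) = [0.384×30.77/(1.00−0.384)](e^(−0.384×0.685) − e^(−1.00×0.685)) + 2.081 e^(−1.00×0.685)
= 19.18 × (0.7687 − 0.5041) + 2.081 × 0.5041 = 6.125 mg/L.
DO = 8.04 − 6.125 = 1.915 mg/L.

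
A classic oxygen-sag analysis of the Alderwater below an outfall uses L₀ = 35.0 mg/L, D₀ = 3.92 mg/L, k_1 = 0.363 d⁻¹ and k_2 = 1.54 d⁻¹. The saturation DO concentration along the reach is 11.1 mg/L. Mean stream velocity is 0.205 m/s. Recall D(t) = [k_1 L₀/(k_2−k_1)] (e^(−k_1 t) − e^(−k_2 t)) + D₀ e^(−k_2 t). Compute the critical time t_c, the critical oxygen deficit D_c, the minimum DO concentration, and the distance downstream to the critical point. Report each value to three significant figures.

t_c ≈ 0.844 d; D_c ≈ 6.07 mg/L; min DO ≈ 5.03 mg/L; x_c ≈ 15.0 km

With k_2/k_1 = 4.242 and 1 − D₀(k_2−k_1)/(k_1 L₀) = 0.6368,
t_c = ln(4.242 × 0.6368) / (1.54 − 0.363) = ln(2.702) / 1.177 = 0.9939/1.177 = 0.8444 d.
L(t_c) = L₀ e^(−k_1 t_c) = 35.0 × 0.7360 = 25.76 mg/L, and at the critical point k_2 D_c = k_1 L, so D_c = (0.363/1.54) × 25.76 = 6.072 mg/L.
Minimum DO = C_s − D_c = 11.1 − 6.072 = 5.028 mg/L.
x_c = v t_c = 0.205 m/s × 0.8444 d × 86400 s/d = 14960 m ≈ 15.0 km.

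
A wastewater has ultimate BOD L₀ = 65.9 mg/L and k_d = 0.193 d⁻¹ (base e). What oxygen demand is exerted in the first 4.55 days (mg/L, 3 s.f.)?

y_t = L₀(1 − e^(−k_d t)) = 65.9 × (1 − e^(−0.193×4.55))
= 65.9 × (1 − 0.4156) = 65.9 × 0.5844 = 38.52 mg/L.

y ≈ 38.5 mg/L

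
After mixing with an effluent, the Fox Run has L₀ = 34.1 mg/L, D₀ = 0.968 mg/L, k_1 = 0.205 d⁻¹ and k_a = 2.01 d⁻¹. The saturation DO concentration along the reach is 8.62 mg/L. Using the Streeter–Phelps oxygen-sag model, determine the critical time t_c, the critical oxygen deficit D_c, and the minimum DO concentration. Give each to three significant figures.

t_c ≈ 1.11 d; D_c ≈ 2.77 mg/L; min DO ≈ 5.85 mg/L

t_c = [1/(k_a−k_1)] ln[(k_a/k_1)(1 − D₀(k_a−k_1)/(k_1 L₀))]
= [1/(2.01−0.205)] ln[(2.01/0.205)(1 − 0.968×1.805/(0.205×34.1))]
= (1/1.805) ln[9.805 × 0.7501] = 0.5540 × ln(7.354) = 0.5540 × 1.995 = 1.105 d.
L(t_c) = L₀ e^(−k_1 t_c) = 34.1 × 0.7972 = 27.19 mg/L, and at the critical point k_a D_c = k_1 L, so D_c = (0.205/2.01) × 27.19 = 2.773 mg/L.
Minimum DO = C_s − D_c = 8.62 − 2.773 = 5.847 mg/L.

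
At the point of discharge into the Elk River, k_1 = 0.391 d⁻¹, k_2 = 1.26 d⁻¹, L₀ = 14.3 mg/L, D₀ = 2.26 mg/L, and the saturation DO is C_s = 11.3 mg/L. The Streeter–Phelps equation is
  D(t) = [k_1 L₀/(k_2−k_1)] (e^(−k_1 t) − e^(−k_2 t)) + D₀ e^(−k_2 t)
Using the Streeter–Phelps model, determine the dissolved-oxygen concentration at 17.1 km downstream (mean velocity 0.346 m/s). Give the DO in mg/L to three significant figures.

Travel time t = x/v = 17.1 km / (0.346 m/s) = 17100 m / 0.346 m/s = 49420 s = 0.5720 d.
k_1 L₀/(k_2−k_1) = 0.391×14.3/(1.26−0.391) = 5.591/0.8690 = 6.434 mg/L.
e^(−k_1 t) = e^(−0.391×0.5720) = 0.7996; e^(−k_2 t) = e^(−1.26×0.5720) = 0.4864.
D = 6.434 × (0.7996 − 0.4864) + 2.26 × 0.4864 = 2.015 + 1.099 = 3.114 mg/L.
DO = C_s − D = 11.3 − 3.114 = 8.186 mg/L.

DO ≈ 8.19 mg/L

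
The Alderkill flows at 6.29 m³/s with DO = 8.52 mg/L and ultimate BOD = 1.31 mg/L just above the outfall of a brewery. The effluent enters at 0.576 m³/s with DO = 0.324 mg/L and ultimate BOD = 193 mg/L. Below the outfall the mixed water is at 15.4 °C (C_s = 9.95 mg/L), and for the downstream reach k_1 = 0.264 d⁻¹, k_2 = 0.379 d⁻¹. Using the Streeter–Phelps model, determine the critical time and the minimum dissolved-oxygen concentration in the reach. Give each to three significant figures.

t_c ≈ 2.67 d; minimum DO ≈ 3.96 mg/L

Mixed DO = (6.29×8.52 + 0.576×0.324)/(6.29+0.576) = 53.78/6.866 = 7.832 mg/L.
Mixed L₀ = (6.29×1.31 + 0.576×193)/(6.866) = 119.4/6.866 = 17.39 mg/L.
Initial deficit D₀ = C_s − DO₀ = 9.95 − 7.832 = 2.118 mg/L.
t_c = (1/0.1150) ln[(0.379/0.264)(1 − 2.118×0.1150/(0.264×17.39))] = 8.696 × ln(1.359) = 2.670 d.
D_c = (0.264/0.379) × 17.39 × e^(−0.264×2.670) = 0.6966 × 17.39 × 0.4941 = 5.986 mg/L.
Minimum DO = 9.95 − 5.986 = 3.964 mg/L.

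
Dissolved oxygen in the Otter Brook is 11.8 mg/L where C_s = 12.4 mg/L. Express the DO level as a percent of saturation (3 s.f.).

95.2 % saturation

% saturation = C/C_s × 100 = 11.8/12.4 × 100 = 95.2 %.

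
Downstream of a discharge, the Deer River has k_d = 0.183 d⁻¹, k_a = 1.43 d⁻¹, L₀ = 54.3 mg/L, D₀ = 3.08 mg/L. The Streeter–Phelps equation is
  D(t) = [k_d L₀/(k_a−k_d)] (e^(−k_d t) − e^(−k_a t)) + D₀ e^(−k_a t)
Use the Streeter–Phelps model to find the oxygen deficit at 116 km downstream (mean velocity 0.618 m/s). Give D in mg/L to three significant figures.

D ≈ 5.14 mg/L

Travel time t = x/v = 116 km / (0.618 m/s) = 116000 m / 0.618 m/s = 187700 s = 2.172 d.
k_d L₀/(k_a−k_d) = 0.183×54.3/(1.43−0.183) = 9.937/1.247 = 7.969 mg/L.
e^(−k_d t) = e^(−0.183×2.172) = 0.6720; e^(−k_a t) = e^(−1.43×2.172) = 0.04475.
D = 7.969 × (0.6720 − 0.04475) + 3.08 × 0.04475 = 4.998 + 0.1378 = 5.136 mg/L.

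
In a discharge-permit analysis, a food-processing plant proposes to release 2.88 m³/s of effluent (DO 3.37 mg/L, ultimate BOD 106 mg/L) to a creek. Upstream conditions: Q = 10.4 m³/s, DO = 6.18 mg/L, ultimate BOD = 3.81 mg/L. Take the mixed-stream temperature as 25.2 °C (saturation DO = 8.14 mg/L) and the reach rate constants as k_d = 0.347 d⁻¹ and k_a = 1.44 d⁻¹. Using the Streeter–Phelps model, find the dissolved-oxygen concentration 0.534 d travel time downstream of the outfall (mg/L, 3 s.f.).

DO ≈ 3.92 mg/L

Mixed DO = (10.4×6.18 + 2.88×3.37)/(10.4+2.88) = 73.98/13.28 = 5.571 mg/L.
Mixed L₀ = (10.4×3.81 + 2.88×106)/(13.28) = 344.9/13.28 = 25.97 mg/L.
Initial deficit D₀ = C_s − DO₀ = 8.14 − 5.571 = 2.569 mg/L.
D(0.534) = [0.347×25.97/(1.44−0.347)](e^(−0.347×0.534) − e^(−1.44×0.534)) + 2.569 e^(−1.44×0.534)
= 8.245 × (0.8309 − 0.4635) + 2.569 × 0.4635 = 4.220 mg/L.
DO = 8.14 − 4.220 = 3.920 mg/L.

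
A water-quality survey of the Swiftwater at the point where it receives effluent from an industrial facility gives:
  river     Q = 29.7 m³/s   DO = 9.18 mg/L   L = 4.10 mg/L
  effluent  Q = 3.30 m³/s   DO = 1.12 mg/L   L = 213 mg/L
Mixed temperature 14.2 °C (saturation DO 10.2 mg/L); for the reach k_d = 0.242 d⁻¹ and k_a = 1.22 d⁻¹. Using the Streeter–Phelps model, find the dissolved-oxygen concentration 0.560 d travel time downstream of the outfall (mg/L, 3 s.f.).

DO ≈ 7.00 mg/L

Mixed DO = (29.7×9.18 + 3.30×1.12)/(29.7+3.30) = 276.3/33.00 = 8.374 mg/L.
Mixed L₀ = (29.7×4.10 + 3.30×213)/(33.00) = 824.7/33.00 = 24.99 mg/L.
Initial deficit D₀ = C_s − DO₀ = 10.2 − 8.374 = 1.826 mg/L.
D(0.560) = [0.242×24.99/(1.22−0.242)](e^(−0.242×0.560) − e^(−1.22×0.560)) + 1.826 e^(−1.22×0.560)
= 6.184 × (0.8733 − 0.5050) + 1.826 × 0.5050 = 3.199 mg/L.
DO = 10.2 − 3.199 = 7.001 mg/L.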